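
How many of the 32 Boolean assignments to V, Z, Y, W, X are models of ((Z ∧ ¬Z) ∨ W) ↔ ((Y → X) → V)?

Initial set: {(((Z ∧ ¬Z) ∨ W) ↔ ((Y → X) → V))}.
(((Z ∧ ¬Z) ∨ W) ↔ ((Y → X) → V)): β-rule — branch into ((Z ∧ ¬Z) ∨ W), ((Y → X) → V)  //  ¬((Z ∧ ¬Z) ∨ W), ¬((Y → X) → V).
  branch 1 (add ((Z ∧ ¬Z) ∨ W), ((Y → X) → V)):
    ((Z ∧ ¬Z) ∨ W): β-rule — branch into (Z ∧ ¬Z)  //  W.
      branch 1.1 (add (Z ∧ ¬Z)):
        (Z ∧ ¬Z): α-rule — add Z, ¬Z.
        × closes — contains both Z and ¬Z.
      branch 1.2 (add W):
        ((Y → X) → V): β-rule — branch into ¬(Y → X)  //  V.
          branch 1.2.1 (add ¬(Y → X)):
            ¬(Y → X): α-rule — add Y, ¬X.
            ○ open, literals {W=1, X=0, Y=1}.
          branch 1.2.2 (add V):
            ○ open, literals {V=1, W=1}.
  branch 2 (add ¬((Z ∧ ¬Z) ∨ W), ¬((Y → X) → V)):
    ¬((Z ∧ ¬Z) ∨ W): α-rule — add ¬(Z ∧ ¬Z), ¬W.
    ¬((Y → X) → V): α-rule — add (Y → X), ¬V.
    ¬(Z ∧ ¬Z): β-rule — branch into ¬Z  //  ¬¬Z.
      branch 2.1 (add ¬Z):
        (Y → X): β-rule — branch into ¬Y  //  X.
          branch 2.1.1 (add ¬Y):
            ○ open, literals {V=0, W=0, Y=0, Z=0}.
          branch 2.1.2 (add X):
            ○ open, literals {V=0, W=0, X=1, Z=0}.
      branch 2.2 (add ¬¬Z):
        (Y → X): β-rule — branch into ¬Y  //  X.
          branch 2.2.1 (add ¬Y):
            ○ open, literals {V=0, W=0, Y=0, Z=1}.
          branch 2.2.2 (add X):
            ○ open, literals {V=0, W=0, X=1, Z=1}.
1 branch closed, 6 open.
Each open branch fixes some atoms; the unmentioned ones are free. Counting distinct full assignments: branch {W=1, X=0, Y=1} (V, Z) contributes 4 new; branch {V=1, W=1} (Z, Y, X) contributes 6 new; branch {V=0, W=0, Y=0, Z=0} (X) contributes 2 new; branch {V=0, W=0, X=1, Z=0} (Y) contributes 1 new; branch {V=0, W=0, Y=0, Z=1} (X) contributes 2 new; branch {V=0, W=0, X=1, Z=1} (Y) contributes 1 new. Total: 16.

16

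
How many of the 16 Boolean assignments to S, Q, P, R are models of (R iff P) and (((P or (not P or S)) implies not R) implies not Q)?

6

Initial set: {T ((R iff P) and (((P or (not P or S)) implies not R) implies not Q))}.
T ((R iff P) and (((P or (not P or S)) implies not R) implies not Q)): α-rule — add T (R iff P), T (((P or (not P or S)) implies not R) implies not Q).
T (R iff P): β-rule — branch into T R, T P  //  F R, F P.
  branch 1 (add T R, T P):
    T (((P or (not P or S)) implies not R) implies not Q): β-rule — branch into F ((P or (not P or S)) implies not R)  //  T not Q.
      branch 1.1 (add F ((P or (not P or S)) implies not R)):
        F ((P or (not P or S)) implies not R): α-rule — add T (P or (not P or S)), F not R.
        T (P or (not P or S)): β-rule — branch into T P  //  T (not P or S).
          branch 1.1.1 (add T P):
            ○ open, literals {P=T, R=T}.
          branch 1.1.2 (add T (not P or S)):
            T (not P or S): β-rule — branch into T not P  //  T S.
              branch 1.1.2.1 (add T not P):
                × closes — contains both P and not P.
              branch 1.1.2.2 (add T S):
                ○ open, literals {P=T, R=T, S=T}.
      branch 1.2 (add T not Q):
        ○ open, literals {P=T, Q=F, R=T}.
  branch 2 (add F R, F P):
    T (((P or (not P or S)) implies not R) implies not Q): β-rule — branch into F ((P or (not P or S)) implies not R)  //  T not Q.
      branch 2.1 (add F ((P or (not P or S)) implies not R)):
        F ((P or (not P or S)) implies not R): α-rule — add T (P or (not P or S)), F not R.
        × closes — contains both R and not R.
      branch 2.2 (add T not Q):
        ○ open, literals {P=F, Q=F, R=F}.
2 branches closed, 4 open.
Each open branch fixes some atoms; the unmentioned ones are free. Counting distinct full assignments: branch {P=T, R=T} (S, Q) contributes 4 new; branch {P=T, R=T, S=T} (Q) contributes 0 new; branch {P=T, Q=F, R=T} (S) contributes 0 new; branch {P=F, Q=F, R=F} (S) contributes 2 new. Total: 6.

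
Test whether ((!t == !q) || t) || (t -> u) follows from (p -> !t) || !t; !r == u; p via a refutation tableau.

Initial set: {T ((p -> !t) || !t); T (!r == u); T p; F (((!t == !q) || t) || (t -> u))}.
F (((!t == !q) || t) || (t -> u)): α-rule — add F ((!t == !q) || t), F (t -> u).
F ((!t == !q) || t): α-rule — add F (!t == !q), F t.
F (t -> u): α-rule — add T t, F u.
× closes — contains both t and !t.
All 1 branch closes.
Every branch closed, so the premises entail the conclusion.

Yes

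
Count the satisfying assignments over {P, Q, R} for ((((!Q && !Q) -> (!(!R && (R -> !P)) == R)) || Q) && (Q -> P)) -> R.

5

Initial set: {(((((!Q && !Q) -> (!(!R && (R -> !P)) == R)) || Q) && (Q -> P)) -> R)}.
(((((!Q && !Q) -> (!(!R && (R -> !P)) == R)) || Q) && (Q -> P)) -> R): β-rule — branch into !((((!Q && !Q) -> (!(!R && (R -> !P)) == R)) || Q) && (Q -> P))  //  R.
  branch 1 (add !((((!Q && !Q) -> (!(!R && (R -> !P)) == R)) || Q) && (Q -> P))):
    !((((!Q && !Q) -> (!(!R && (R -> !P)) == R)) || Q) && (Q -> P)): β-rule — branch into !(((!Q && !Q) -> (!(!R && (R -> !P)) == R)) || Q)  //  !(Q -> P).
      branch 1.1 (add !(((!Q && !Q) -> (!(!R && (R -> !P)) == R)) || Q)):
        !(((!Q && !Q) -> (!(!R && (R -> !P)) == R)) || Q): α-rule — add !((!Q && !Q) -> (!(!R && (R -> !P)) == R)), !Q.
        !((!Q && !Q) -> (!(!R && (R -> !P)) == R)): α-rule — add (!Q && !Q), !(!(!R && (R -> !P)) == R).
        (!Q && !Q): α-rule — add !Q, !Q.
        !(!(!R && (R -> !P)) == R): β-rule — branch into !(!R && (R -> !P)), !R  //  !!(!R && (R -> !P)), R.
          branch 1.1.1 (add !(!R && (R -> !P)), !R):
            !(!R && (R -> !P)): β-rule — branch into !!R  //  !(R -> !P).
              branch 1.1.1.1 (add !!R):
                × closes — contains both R and !R.
              branch 1.1.1.2 (add !(R -> !P)):
                !(R -> !P): α-rule — add R, !!P.
                × closes — contains both R and !R.
          branch 1.1.2 (add !!(!R && (R -> !P)), R):
            !!(!R && (R -> !P)): α-rule — add !R, (R -> !P).
            × closes — contains both R and !R.
      branch 1.2 (add !(Q -> P)):
        !(Q -> P): α-rule — add Q, !P.
        ○ open, literals {P=0, Q=1}.
  branch 2 (add R):
    ○ open, literals {R=1}.
3 branches closed, 2 open.
Each open branch fixes some atoms; the unmentioned ones are free. Counting distinct full assignments: branch {P=0, Q=1} (R) contributes 2 new; branch {R=1} (P, Q) contributes 3 new. Total: 5.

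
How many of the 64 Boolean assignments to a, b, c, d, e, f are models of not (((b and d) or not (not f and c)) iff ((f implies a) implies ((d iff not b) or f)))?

20

Initial set: {not (((b and d) or not (not f and c)) iff ((f implies a) implies ((d iff not b) or f)))}.
not (((b and d) or not (not f and c)) iff ((f implies a) implies ((d iff not b) or f))): β-rule — branch into ((b and d) or not (not f and c)), not ((f implies a) implies ((d iff not b) or f))  //  not ((b and d) or not (not f and c)), ((f implies a) implies ((d iff not b) or f)).
  branch 1 (add ((b and d) or not (not f and c)), not ((f implies a) implies ((d iff not b) or f))):
    not ((f implies a) implies ((d iff not b) or f)): α-rule — add (f implies a), not ((d iff not b) or f).
    not ((d iff not b) or f): α-rule — add not (d iff not b), not f.
    ((b and d) or not (not f and c)): β-rule — branch into (b and d)  //  not (not f and c).
      branch 1.1 (add (b and d)):
        (b and d): α-rule — add b, d.
        (f implies a): β-rule — branch into not f  //  a.
          branch 1.1.1 (add not f):
            not (d iff not b): β-rule — branch into d, not not b  //  not d, not b.
              branch 1.1.1.1 (add d, not not b):
                ○ open, literals {b=1, d=1, f=0}.
              branch 1.1.1.2 (add not d, not b):
                × closes — contains both d and not d.
          branch 1.1.2 (add a):
            not (d iff not b): β-rule — branch into d, not not b  //  not d, not b.
              branch 1.1.2.1 (add d, not not b):
                ○ open, literals {a=1, b=1, d=1, f=0}.
              branch 1.1.2.2 (add not d, not b):
                × closes — contains both d and not d.
      branch 1.2 (add not (not f and c)):
        (f implies a): β-rule — branch into not f  //  a.
          branch 1.2.1 (add not f):
            not (d iff not b): β-rule — branch into d, not not b  //  not d, not b.
              branch 1.2.1.1 (add d, not not b):
                not (not f and c): β-rule — branch into not not f  //  not c.
                  branch 1.2.1.1.1 (add not not f):
                    × closes — contains both f and not f.
                  branch 1.2.1.1.2 (add not c):
                    ○ open, literals {b=1, c=0, d=1, f=0}.
              branch 1.2.1.2 (add not d, not b):
                not (not f and c): β-rule — branch into not not f  //  not c.
                  branch 1.2.1.2.1 (add not not f):
                    × closes — contains both f and not f.
                  branch 1.2.1.2.2 (add not c):
                    ○ open, literals {b=0, c=0, d=0, f=0}.
          branch 1.2.2 (add a):
            not (d iff not b): β-rule — branch into d, not not b  //  not d, not b.
              branch 1.2.2.1 (add d, not not b):
                not (not f and c): β-rule — branch into not not f  //  not c.
                  branch 1.2.2.1.1 (add not not f):
                    × closes — contains both f and not f.
                  branch 1.2.2.1.2 (add not c):
                    ○ open, literals {a=1, b=1, c=0, d=1, f=0}.
              branch 1.2.2.2 (add not d, not b):
                not (not f and c): β-rule — branch into not not f  //  not c.
                  branch 1.2.2.2.1 (add not not f):
                    × closes — contains both f and not f.
                  branch 1.2.2.2.2 (add not c):
                    ○ open, literals {a=1, b=0, c=0, d=0, f=0}.
  branch 2 (add not ((b and d) or not (not f and c)), ((f implies a) implies ((d iff not b) or f))):
    not ((b and d) or not (not f and c)): α-rule — add not (b and d), not not (not f and c).
    not not (not f and c): α-rule — add not f, c.
    ((f implies a) implies ((d iff not b) or f)): β-rule — branch into not (f implies a)  //  ((d iff not b) or f).
      branch 2.1 (add not (f implies a)):
        not (f implies a): α-rule — add f, not a.
        × closes — contains both f and not f.
      branch 2.2 (add ((d iff not b) or f)):
        not (b and d): β-rule — branch into not b  //  not d.
          branch 2.2.1 (add not b):
            ((d iff not b) or f): β-rule — branch into (d iff not b)  //  f.
              branch 2.2.1.1 (add (d iff not b)):
                (d iff not b): β-rule — branch into d, not b  //  not d, not not b.
                  branch 2.2.1.1.1 (add d, not b):
                    ○ open, literals {b=0, c=1, d=1, f=0}.
                  branch 2.2.1.1.2 (add not d, not not b):
                    × closes — contains both b and not b.
              branch 2.2.1.2 (add f):
                × closes — contains both f and not f.
          branch 2.2.2 (add not d):
            ((d iff not b) or f): β-rule — branch into (d iff not b)  //  f.
              branch 2.2.2.1 (add (d iff not b)):
                (d iff not b): β-rule — branch into d, not b  //  not d, not not b.
                  branch 2.2.2.1.1 (add d, not b):
                    × closes — contains both d and not d.
                  branch 2.2.2.1.2 (add not d, not not b):
                    ○ open, literals {b=1, c=1, d=0, f=0}.
              branch 2.2.2.2 (add f):
                × closes — contains both f and not f.
11 branches closed, 8 open.
Each open branch fixes some atoms; the unmentioned ones are free. Counting distinct full assignments: branch {b=1, d=1, f=0} (a, c, e) contributes 8 new; branch {a=1, b=1, d=1, f=0} (c, e) contributes 0 new; branch {b=1, c=0, d=1, f=0} (a, e) contributes 0 new; branch {b=0, c=0, d=0, f=0} (a, e) contributes 4 new; branch {a=1, b=1, c=0, d=1, f=0} (e) contributes 0 new; branch {a=1, b=0, c=0, d=0, f=0} (e) contributes 0 new; branch {b=0, c=1, d=1, f=0} (a, e) contributes 4 new; branch {b=1, c=1, d=0, f=0} (a, e) contributes 4 new. Total: 20.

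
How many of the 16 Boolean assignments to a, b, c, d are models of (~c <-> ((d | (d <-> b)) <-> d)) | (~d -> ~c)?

14

Initial set: {T ((~c <-> ((d | (d <-> b)) <-> d)) | (~d -> ~c))}.
T ((~c <-> ((d | (d <-> b)) <-> d)) | (~d -> ~c)): β-rule — branch into T (~c <-> ((d | (d <-> b)) <-> d))  //  T (~d -> ~c).
  branch 1 (add T (~c <-> ((d | (d <-> b)) <-> d))):
    T (~c <-> ((d | (d <-> b)) <-> d)): β-rule — branch into T ~c, T ((d | (d <-> b)) <-> d)  //  F ~c, F ((d | (d <-> b)) <-> d).
      branch 1.1 (add T ~c, T ((d | (d <-> b)) <-> d)):
        T ((d | (d <-> b)) <-> d): β-rule — branch into T (d | (d <-> b)), T d  //  F (d | (d <-> b)), F d.
          branch 1.1.1 (add T (d | (d <-> b)), T d):
            T (d | (d <-> b)): β-rule — branch into T d  //  T (d <-> b).
              branch 1.1.1.1 (add T d):
                ○ open, literals {c=false, d=true}.
              branch 1.1.1.2 (add T (d <-> b)):
                T (d <-> b): β-rule — branch into T d, T b  //  F d, F b.
                  branch 1.1.1.2.1 (add T d, T b):
                    ○ open, literals {b=true, c=false, d=true}.
                  branch 1.1.1.2.2 (add F d, F b):
                    × closes — contains both d and ~d.
          branch 1.1.2 (add F (d | (d <-> b)), F d):
            F (d | (d <-> b)): α-rule — add F d, F (d <-> b).
            F (d <-> b): β-rule — branch into T d, F b  //  F d, T b.
              branch 1.1.2.1 (add T d, F b):
                × closes — contains both d and ~d.
              branch 1.1.2.2 (add F d, T b):
                ○ open, literals {b=true, c=false, d=false}.
      branch 1.2 (add F ~c, F ((d | (d <-> b)) <-> d)):
        F ((d | (d <-> b)) <-> d): β-rule — branch into T (d | (d <-> b)), F d  //  F (d | (d <-> b)), T d.
          branch 1.2.1 (add T (d | (d <-> b)), F d):
            T (d | (d <-> b)): β-rule — branch into T d  //  T (d <-> b).
              branch 1.2.1.1 (add T d):
                × closes — contains both d and ~d.
              branch 1.2.1.2 (add T (d <-> b)):
                T (d <-> b): β-rule — branch into T d, T b  //  F d, F b.
                  branch 1.2.1.2.1 (add T d, T b):
                    × closes — contains both d and ~d.
                  branch 1.2.1.2.2 (add F d, F b):
                    ○ open, literals {b=false, c=true, d=false}.
          branch 1.2.2 (add F (d | (d <-> b)), T d):
            F (d | (d <-> b)): α-rule — add F d, F (d <-> b).
            × closes — contains both d and ~d.
  branch 2 (add T (~d -> ~c)):
    T (~d -> ~c): β-rule — branch into F ~d  //  T ~c.
      branch 2.1 (add F ~d):
        ○ open, literals {d=true}.
      branch 2.2 (add T ~c):
        ○ open, literals {c=false}.
5 branches closed, 6 open.
Each open branch fixes some atoms; the unmentioned ones are free. Counting distinct full assignments: branch {c=false, d=true} (a, b) contributes 4 new; branch {b=true, c=false, d=true} (a) contributes 0 new; branch {b=true, c=false, d=false} (a) contributes 2 new; branch {b=false, c=true, d=false} (a) contributes 2 new; branch {d=true} (a, b, c) contributes 4 new; branch {c=false} (a, b, d) contributes 2 new. Total: 14.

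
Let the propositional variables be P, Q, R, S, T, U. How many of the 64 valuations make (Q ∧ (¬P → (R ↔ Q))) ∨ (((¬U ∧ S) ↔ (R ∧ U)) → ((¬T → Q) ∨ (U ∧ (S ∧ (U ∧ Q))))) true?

Initial set: {((Q ∧ (¬P → (R ↔ Q))) ∨ (((¬U ∧ S) ↔ (R ∧ U)) → ((¬T → Q) ∨ (U ∧ (S ∧ (U ∧ Q))))))}.
((Q ∧ (¬P → (R ↔ Q))) ∨ (((¬U ∧ S) ↔ (R ∧ U)) → ((¬T → Q) ∨ (U ∧ (S ∧ (U ∧ Q)))))): β-rule — branch into (Q ∧ (¬P → (R ↔ Q)))  //  (((¬U ∧ S) ↔ (R ∧ U)) → ((¬T → Q) ∨ (U ∧ (S ∧ (U ∧ Q))))).
  branch 1 (add (Q ∧ (¬P → (R ↔ Q)))):
    (Q ∧ (¬P → (R ↔ Q))): α-rule — add Q, (¬P → (R ↔ Q)).
    (¬P → (R ↔ Q)): β-rule — branch into ¬¬P  //  (R ↔ Q).
      branch 1.1 (add ¬¬P):
        ○ open, literals {P=1, Q=1}.
      branch 1.2 (add (R ↔ Q)):
        (R ↔ Q): β-rule — branch into R, Q  //  ¬R, ¬Q.
          branch 1.2.1 (add R, Q):
            ○ open, literals {Q=1, R=1}.
          branch 1.2.2 (add ¬R, ¬Q):
            × closes — contains both Q and ¬Q.
  branch 2 (add (((¬U ∧ S) ↔ (R ∧ U)) → ((¬T → Q) ∨ (U ∧ (S ∧ (U ∧ Q)))))):
    (((¬U ∧ S) ↔ (R ∧ U)) → ((¬T → Q) ∨ (U ∧ (S ∧ (U ∧ Q))))): β-rule — branch into ¬((¬U ∧ S) ↔ (R ∧ U))  //  ((¬T → Q) ∨ (U ∧ (S ∧ (U ∧ Q)))).
      branch 2.1 (add ¬((¬U ∧ S) ↔ (R ∧ U))):
        ¬((¬U ∧ S) ↔ (R ∧ U)): β-rule — branch into (¬U ∧ S), ¬(R ∧ U)  //  ¬(¬U ∧ S), (R ∧ U).
          branch 2.1.1 (add (¬U ∧ S), ¬(R ∧ U)):
            (¬U ∧ S): α-rule — add ¬U, S.
            ¬(R ∧ U): β-rule — branch into ¬R  //  ¬U.
              branch 2.1.1.1 (add ¬R):
                ○ open, literals {R=0, S=1, U=0}.
              branch 2.1.1.2 (add ¬U):
                ○ open, literals {S=1, U=0}.
          branch 2.1.2 (add ¬(¬U ∧ S), (R ∧ U)):
            (R ∧ U): α-rule — add R, U.
            ¬(¬U ∧ S): β-rule — branch into ¬¬U  //  ¬S.
              branch 2.1.2.1 (add ¬¬U):
                ○ open, literals {R=1, U=1}.
              branch 2.1.2.2 (add ¬S):
                ○ open, literals {R=1, S=0, U=1}.
      branch 2.2 (add ((¬T → Q) ∨ (U ∧ (S ∧ (U ∧ Q))))):
        ((¬T → Q) ∨ (U ∧ (S ∧ (U ∧ Q)))): β-rule — branch into (¬T → Q)  //  (U ∧ (S ∧ (U ∧ Q))).
          branch 2.2.1 (add (¬T → Q)):
            (¬T → Q): β-rule — branch into ¬¬T  //  Q.
              branch 2.2.1.1 (add ¬¬T):
                ○ open, literals {T=1}.
              branch 2.2.1.2 (add Q):
                ○ open, literals {Q=1}.
          branch 2.2.2 (add (U ∧ (S ∧ (U ∧ Q)))):
            (U ∧ (S ∧ (U ∧ Q))): α-rule — add U, (S ∧ (U ∧ Q)).
            (S ∧ (U ∧ Q)): α-rule — add S, (U ∧ Q).
            (U ∧ Q): α-rule — add U, Q.
            ○ open, literals {Q=1, S=1, U=1}.
1 branch closed, 9 open.
Each open branch fixes some atoms; the unmentioned ones are free. Counting distinct full assignments: branch {P=1, Q=1} (R, S, T, U) contributes 16 new; branch {Q=1, R=1} (P, S, T, U) contributes 8 new; branch {R=0, S=1, U=0} (P, Q, T) contributes 6 new; branch {S=1, U=0} (P, Q, R, T) contributes 4 new; branch {R=1, U=1} (P, Q, S, T) contributes 8 new; branch {R=1, S=0, U=1} (P, Q, T) contributes 0 new; branch {T=1} (P, Q, R, S, U) contributes 11 new; branch {Q=1} (P, R, S, T, U) contributes 3 new; branch {Q=1, S=1, U=1} (P, R, T) contributes 0 new. Total: 56.

56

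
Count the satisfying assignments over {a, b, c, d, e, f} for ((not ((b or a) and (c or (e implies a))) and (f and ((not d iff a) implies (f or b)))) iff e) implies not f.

46

Initial set: {(((not ((b or a) and (c or (e implies a))) and (f and ((not d iff a) implies (f or b)))) iff e) implies not f)}.
(((not ((b or a) and (c or (e implies a))) and (f and ((not d iff a) implies (f or b)))) iff e) implies not f): β-rule — branch into not ((not ((b or a) and (c or (e implies a))) and (f and ((not d iff a) implies (f or b)))) iff e)  //  not f.
  branch 1 (add not ((not ((b or a) and (c or (e implies a))) and (f and ((not d iff a) implies (f or b)))) iff e)):
    not ((not ((b or a) and (c or (e implies a))) and (f and ((not d iff a) implies (f or b)))) iff e): β-rule — branch into (not ((b or a) and (c or (e implies a))) and (f and ((not d iff a) implies (f or b)))), not e  //  not (not ((b or a) and (c or (e implies a))) and (f and ((not d iff a) implies (f or b)))), e.
      branch 1.1 (add (not ((b or a) and (c or (e implies a))) and (f and ((not d iff a) implies (f or b)))), not e):
        (not ((b or a) and (c or (e implies a))) and (f and ((not d iff a) implies (f or b)))): α-rule — add not ((b or a) and (c or (e implies a))), (f and ((not d iff a) implies (f or b))).
        (f and ((not d iff a) implies (f or b))): α-rule — add f, ((not d iff a) implies (f or b)).
        not ((b or a) and (c or (e implies a))): β-rule — branch into not (b or a)  //  not (c or (e implies a)).
          branch 1.1.1 (add not (b or a)):
            not (b or a): α-rule — add not b, not a.
            ((not d iff a) implies (f or b)): β-rule — branch into not (not d iff a)  //  (f or b).
              branch 1.1.1.1 (add not (not d iff a)):
                not (not d iff a): β-rule — branch into not d, not a  //  not not d, a.
                  branch 1.1.1.1.1 (add not d, not a):
                    ○ open, literals {a=false, b=false, d=false, e=false, f=true}.
                  branch 1.1.1.1.2 (add not not d, a):
                    × closes — contains both a and not a.
              branch 1.1.1.2 (add (f or b)):
                (f or b): β-rule — branch into f  //  b.
                  branch 1.1.1.2.1 (add f):
                    ○ open, literals {a=false, b=false, e=false, f=true}.
                  branch 1.1.1.2.2 (add b):
                    × closes — contains both b and not b.
          branch 1.1.2 (add not (c or (e implies a))):
            not (c or (e implies a)): α-rule — add not c, not (e implies a).
            not (e implies a): α-rule — add e, not a.
            × closes — contains both e and not e.
      branch 1.2 (add not (not ((b or a) and (c or (e implies a))) and (f and ((not d iff a) implies (f or b)))), e):
        not (not ((b or a) and (c or (e implies a))) and (f and ((not d iff a) implies (f or b)))): β-rule — branch into not not ((b or a) and (c or (e implies a)))  //  not (f and ((not d iff a) implies (f or b))).
          branch 1.2.1 (add not not ((b or a) and (c or (e implies a)))):
            not not ((b or a) and (c or (e implies a))): α-rule — add (b or a), (c or (e implies a)).
            (b or a): β-rule — branch into b  //  a.
              branch 1.2.1.1 (add b):
                (c or (e implies a)): β-rule — branch into c  //  (e implies a).
                  branch 1.2.1.1.1 (add c):
                    ○ open, literals {b=true, c=true, e=true}.
                  branch 1.2.1.1.2 (add (e implies a)):
                    (e implies a): β-rule — branch into not e  //  a.
                      branch 1.2.1.1.2.1 (add not e):
                        × closes — contains both e and not e.
                      branch 1.2.1.1.2.2 (add a):
                        ○ open, literals {a=true, b=true, e=true}.
              branch 1.2.1.2 (add a):
                (c or (e implies a)): β-rule — branch into c  //  (e implies a).
                  branch 1.2.1.2.1 (add c):
                    ○ open, literals {a=true, c=true, e=true}.
                  branch 1.2.1.2.2 (add (e implies a)):
                    (e implies a): β-rule — branch into not e  //  a.
                      branch 1.2.1.2.2.1 (add not e):
                        × closes — contains both e and not e.
                      branch 1.2.1.2.2.2 (add a):
                        ○ open, literals {a=true, e=true}.
          branch 1.2.2 (add not (f and ((not d iff a) implies (f or b)))):
            not (f and ((not d iff a) implies (f or b))): β-rule — branch into not f  //  not ((not d iff a) implies (f or b)).
              branch 1.2.2.1 (add not f):
                ○ open, literals {e=true, f=false}.
              branch 1.2.2.2 (add not ((not d iff a) implies (f or b))):
                not ((not d iff a) implies (f or b)): α-rule — add (not d iff a), not (f or b).
                not (f or b): α-rule — add not f, not b.
                (not d iff a): β-rule — branch into not d, a  //  not not d, not a.
                  branch 1.2.2.2.1 (add not d, a):
                    ○ open, literals {a=true, b=false, d=false, e=true, f=false}.
                  branch 1.2.2.2.2 (add not not d, not a):
                    ○ open, literals {a=false, b=false, d=true, e=true, f=false}.
  branch 2 (add not f):
    ○ open, literals {f=false}.
5 branches closed, 10 open.
Each open branch fixes some atoms; the unmentioned ones are free. Counting distinct full assignments: branch {a=false, b=false, d=false, e=false, f=true} (c) contributes 2 new; branch {a=false, b=false, e=false, f=true} (c, d) contributes 2 new; branch {b=true, c=true, e=true} (a, d, f) contributes 8 new; branch {a=true, b=true, e=true} (c, d, f) contributes 4 new; branch {a=true, c=true, e=true} (b, d, f) contributes 4 new; branch {a=true, e=true} (b, c, d, f) contributes 4 new; branch {e=true, f=false} (a, b, c, d) contributes 6 new; branch {a=true, b=false, d=false, e=true, f=false} (c) contributes 0 new; branch {a=false, b=false, d=true, e=true, f=false} (c) contributes 0 new; branch {f=false} (a, b, c, d, e) contributes 16 new. Total: 46.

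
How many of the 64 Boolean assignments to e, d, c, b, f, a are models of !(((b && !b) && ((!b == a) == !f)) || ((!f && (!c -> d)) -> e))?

Initial set: {!(((b && !b) && ((!b == a) == !f)) || ((!f && (!c -> d)) -> e))}.
!(((b && !b) && ((!b == a) == !f)) || ((!f && (!c -> d)) -> e)): α-rule — add !((b && !b) && ((!b == a) == !f)), !((!f && (!c -> d)) -> e).
!((!f && (!c -> d)) -> e): α-rule — add (!f && (!c -> d)), !e.
(!f && (!c -> d)): α-rule — add !f, (!c -> d).
!((b && !b) && ((!b == a) == !f)): β-rule — branch into !(b && !b)  //  !((!b == a) == !f).
  branch 1 (add !(b && !b)):
    (!c -> d): β-rule — branch into !!c  //  d.
      branch 1.1 (add !!c):
        !(b && !b): β-rule — branch into !b  //  !!b.
          branch 1.1.1 (add !b):
            ○ open, literals {b=0, c=1, e=0, f=0}.
          branch 1.1.2 (add !!b):
            ○ open, literals {b=1, c=1, e=0, f=0}.
      branch 1.2 (add d):
        !(b && !b): β-rule — branch into !b  //  !!b.
          branch 1.2.1 (add !b):
            ○ open, literals {b=0, d=1, e=0, f=0}.
          branch 1.2.2 (add !!b):
            ○ open, literals {b=1, d=1, e=0, f=0}.
  branch 2 (add !((!b == a) == !f)):
    (!c -> d): β-rule — branch into !!c  //  d.
      branch 2.1 (add !!c):
        !((!b == a) == !f): β-rule — branch into (!b == a), !!f  //  !(!b == a), !f.
          branch 2.1.1 (add (!b == a), !!f):
            × closes — contains both f and !f.
          branch 2.1.2 (add !(!b == a), !f):
            !(!b == a): β-rule — branch into !b, !a  //  !!b, a.
              branch 2.1.2.1 (add !b, !a):
                ○ open, literals {a=0, b=0, c=1, e=0, f=0}.
              branch 2.1.2.2 (add !!b, a):
                ○ open, literals {a=1, b=1, c=1, e=0, f=0}.
      branch 2.2 (add d):
        !((!b == a) == !f): β-rule — branch into (!b == a), !!f  //  !(!b == a), !f.
          branch 2.2.1 (add (!b == a), !!f):
            × closes — contains both f and !f.
          branch 2.2.2 (add !(!b == a), !f):
            !(!b == a): β-rule — branch into !b, !a  //  !!b, a.
              branch 2.2.2.1 (add !b, !a):
                ○ open, literals {a=0, b=0, d=1, e=0, f=0}.
              branch 2.2.2.2 (add !!b, a):
                ○ open, literals {a=1, b=1, d=1, e=0, f=0}.
2 branches closed, 8 open.
Each open branch fixes some atoms; the unmentioned ones are free. Counting distinct full assignments: branch {b=0, c=1, e=0, f=0} (d, a) contributes 4 new; branch {b=1, c=1, e=0, f=0} (d, a) contributes 4 new; branch {b=0, d=1, e=0, f=0} (c, a) contributes 2 new; branch {b=1, d=1, e=0, f=0} (c, a) contributes 2 new; branch {a=0, b=0, c=1, e=0, f=0} (d) contributes 0 new; branch {a=1, b=1, c=1, e=0, f=0} (d) contributes 0 new; branch {a=0, b=0, d=1, e=0, f=0} (c) contributes 0 new; branch {a=1, b=1, d=1, e=0, f=0} (c) contributes 0 new. Total: 12.

12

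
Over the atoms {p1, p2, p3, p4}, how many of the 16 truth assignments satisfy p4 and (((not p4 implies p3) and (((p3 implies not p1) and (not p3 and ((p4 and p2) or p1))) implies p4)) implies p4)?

Initial set: {T (p4 and (((not p4 implies p3) and (((p3 implies not p1) and (not p3 and ((p4 and p2) or p1))) implies p4)) implies p4))}.
T (p4 and (((not p4 implies p3) and (((p3 implies not p1) and (not p3 and ((p4 and p2) or p1))) implies p4)) implies p4)): α-rule — add T p4, T (((not p4 implies p3) and (((p3 implies not p1) and (not p3 and ((p4 and p2) or p1))) implies p4)) implies p4).
T (((not p4 implies p3) and (((p3 implies not p1) and (not p3 and ((p4 and p2) or p1))) implies p4)) implies p4): β-rule — branch into F ((not p4 implies p3) and (((p3 implies not p1) and (not p3 and ((p4 and p2) or p1))) implies p4))  //  T p4.
  branch 1 (add F ((not p4 implies p3) and (((p3 implies not p1) and (not p3 and ((p4 and p2) or p1))) implies p4))):
    F ((not p4 implies p3) and (((p3 implies not p1) and (not p3 and ((p4 and p2) or p1))) implies p4)): β-rule — branch into F (not p4 implies p3)  //  F (((p3 implies not p1) and (not p3 and ((p4 and p2) or p1))) implies p4).
      branch 1.1 (add F (not p4 implies p3)):
        F (not p4 implies p3): α-rule — add T not p4, F p3.
        × closes — contains both p4 and not p4.
      branch 1.2 (add F (((p3 implies not p1) and (not p3 and ((p4 and p2) or p1))) implies p4)):
        F (((p3 implies not p1) and (not p3 and ((p4 and p2) or p1))) implies p4): α-rule — add T ((p3 implies not p1) and (not p3 and ((p4 and p2) or p1))), F p4.
        × closes — contains both p4 and not p4.
  branch 2 (add T p4):
    ○ open, literals {p4=1}.
2 branches closed, 1 open.
Each open branch fixes some atoms; the unmentioned ones are free. Counting distinct full assignments: branch {p4=1} (p1, p2, p3) contributes 8 new. Total: 8.

8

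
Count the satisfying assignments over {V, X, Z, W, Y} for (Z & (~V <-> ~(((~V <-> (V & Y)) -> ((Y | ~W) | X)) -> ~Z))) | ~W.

21

Initial set: {((Z & (~V <-> ~(((~V <-> (V & Y)) -> ((Y | ~W) | X)) -> ~Z))) | ~W)}.
((Z & (~V <-> ~(((~V <-> (V & Y)) -> ((Y | ~W) | X)) -> ~Z))) | ~W): β-rule — branch into (Z & (~V <-> ~(((~V <-> (V & Y)) -> ((Y | ~W) | X)) -> ~Z)))  //  ~W.
  branch 1 (add (Z & (~V <-> ~(((~V <-> (V & Y)) -> ((Y | ~W) | X)) -> ~Z)))):
    (Z & (~V <-> ~(((~V <-> (V & Y)) -> ((Y | ~W) | X)) -> ~Z))): α-rule — add Z, (~V <-> ~(((~V <-> (V & Y)) -> ((Y | ~W) | X)) -> ~Z)).
    (~V <-> ~(((~V <-> (V & Y)) -> ((Y | ~W) | X)) -> ~Z)): β-rule — branch into ~V, ~(((~V <-> (V & Y)) -> ((Y | ~W) | X)) -> ~Z)  //  ~~V, ~~(((~V <-> (V & Y)) -> ((Y | ~W) | X)) -> ~Z).
      branch 1.1 (add ~V, ~(((~V <-> (V & Y)) -> ((Y | ~W) | X)) -> ~Z)):
        ~(((~V <-> (V & Y)) -> ((Y | ~W) | X)) -> ~Z): α-rule — add ((~V <-> (V & Y)) -> ((Y | ~W) | X)), ~~Z.
        ((~V <-> (V & Y)) -> ((Y | ~W) | X)): β-rule — branch into ~(~V <-> (V & Y))  //  ((Y | ~W) | X).
          branch 1.1.1 (add ~(~V <-> (V & Y))):
            ~(~V <-> (V & Y)): β-rule — branch into ~V, ~(V & Y)  //  ~~V, (V & Y).
              branch 1.1.1.1 (add ~V, ~(V & Y)):
                ~(V & Y): β-rule — branch into ~V  //  ~Y.
                  branch 1.1.1.1.1 (add ~V):
                    ○ open, literals {V=F, Z=T}.
                  branch 1.1.1.1.2 (add ~Y):
                    ○ open, literals {V=F, Y=F, Z=T}.
              branch 1.1.1.2 (add ~~V, (V & Y)):
                × closes — contains both V and ~V.
          branch 1.1.2 (add ((Y | ~W) | X)):
            ((Y | ~W) | X): β-rule — branch into (Y | ~W)  //  X.
              branch 1.1.2.1 (add (Y | ~W)):
                (Y | ~W): β-rule — branch into Y  //  ~W.
                  branch 1.1.2.1.1 (add Y):
                    ○ open, literals {V=F, Y=T, Z=T}.
                  branch 1.1.2.1.2 (add ~W):
                    ○ open, literals {V=F, W=F, Z=T}.
              branch 1.1.2.2 (add X):
                ○ open, literals {V=F, X=T, Z=T}.
      branch 1.2 (add ~~V, ~~(((~V <-> (V & Y)) -> ((Y | ~W) | X)) -> ~Z)):
        ~~(((~V <-> (V & Y)) -> ((Y | ~W) | X)) -> ~Z): β-rule — branch into ~((~V <-> (V & Y)) -> ((Y | ~W) | X))  //  ~Z.
          branch 1.2.1 (add ~((~V <-> (V & Y)) -> ((Y | ~W) | X))):
            ~((~V <-> (V & Y)) -> ((Y | ~W) | X)): α-rule — add (~V <-> (V & Y)), ~((Y | ~W) | X).
            ~((Y | ~W) | X): α-rule — add ~(Y | ~W), ~X.
            ~(Y | ~W): α-rule — add ~Y, ~~W.
            (~V <-> (V & Y)): β-rule — branch into ~V, (V & Y)  //  ~~V, ~(V & Y).
              branch 1.2.1.1 (add ~V, (V & Y)):
                × closes — contains both V and ~V.
              branch 1.2.1.2 (add ~~V, ~(V & Y)):
                ~(V & Y): β-rule — branch into ~V  //  ~Y.
                  branch 1.2.1.2.1 (add ~V):
                    × closes — contains both V and ~V.
                  branch 1.2.1.2.2 (add ~Y):
                    ○ open, literals {V=T, W=T, X=F, Y=F, Z=T}.
          branch 1.2.2 (add ~Z):
            × closes — contains both Z and ~Z.
  branch 2 (add ~W):
    ○ open, literals {W=F}.
4 branches closed, 7 open.
Each open branch fixes some atoms; the unmentioned ones are free. Counting distinct full assignments: branch {V=F, Z=T} (X, W, Y) contributes 8 new; branch {V=F, Y=F, Z=T} (X, W) contributes 0 new; branch {V=F, Y=T, Z=T} (X, W) contributes 0 new; branch {V=F, W=F, Z=T} (X, Y) contributes 0 new; branch {V=F, X=T, Z=T} (W, Y) contributes 0 new; branch {V=T, W=T, X=F, Y=F, Z=T} (none free) contributes 1 new; branch {W=F} (V, X, Z, Y) contributes 12 new. Total: 21.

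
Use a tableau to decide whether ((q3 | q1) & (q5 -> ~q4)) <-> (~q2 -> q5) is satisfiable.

Satisfiable

Initial set: {(((q3 | q1) & (q5 -> ~q4)) <-> (~q2 -> q5))}.
(((q3 | q1) & (q5 -> ~q4)) <-> (~q2 -> q5)): β-rule — branch into ((q3 | q1) & (q5 -> ~q4)), (~q2 -> q5)  //  ~((q3 | q1) & (q5 -> ~q4)), ~(~q2 -> q5).
  branch 1 (add ((q3 | q1) & (q5 -> ~q4)), (~q2 -> q5)):
    ((q3 | q1) & (q5 -> ~q4)): α-rule — add (q3 | q1), (q5 -> ~q4).
    (~q2 -> q5): β-rule — branch into ~~q2  //  q5.
      branch 1.1 (add ~~q2):
        (q3 | q1): β-rule — branch into q3  //  q1.
          branch 1.1.1 (add q3):
            (q5 -> ~q4): β-rule — branch into ~q5  //  ~q4.
              branch 1.1.1.1 (add ~q5):
                ○ open, literals {q2=1, q3=1, q5=0}.
              branch 1.1.1.2 (add ~q4):
                ○ open, literals {q2=1, q3=1, q4=0}.
          branch 1.1.2 (add q1):
            (q5 -> ~q4): β-rule — branch into ~q5  //  ~q4.
              branch 1.1.2.1 (add ~q5):
                ○ open, literals {q1=1, q2=1, q5=0}.
              branch 1.1.2.2 (add ~q4):
                ○ open, literals {q1=1, q2=1, q4=0}.
      branch 1.2 (add q5):
        (q3 | q1): β-rule — branch into q3  //  q1.
          branch 1.2.1 (add q3):
            (q5 -> ~q4): β-rule — branch into ~q5  //  ~q4.
              branch 1.2.1.1 (add ~q5):
                × closes — contains both q5 and ~q5.
              branch 1.2.1.2 (add ~q4):
                ○ open, literals {q3=1, q4=0, q5=1}.
          branch 1.2.2 (add q1):
            (q5 -> ~q4): β-rule — branch into ~q5  //  ~q4.
              branch 1.2.2.1 (add ~q5):
                × closes — contains both q5 and ~q5.
              branch 1.2.2.2 (add ~q4):
                ○ open, literals {q1=1, q4=0, q5=1}.
  branch 2 (add ~((q3 | q1) & (q5 -> ~q4)), ~(~q2 -> q5)):
    ~(~q2 -> q5): α-rule — add ~q2, ~q5.
    ~((q3 | q1) & (q5 -> ~q4)): β-rule — branch into ~(q3 | q1)  //  ~(q5 -> ~q4).
      branch 2.1 (add ~(q3 | q1)):
        ~(q3 | q1): α-rule — add ~q3, ~q1.
        ○ open, literals {q1=0, q2=0, q3=0, q5=0}.
      branch 2.2 (add ~(q5 -> ~q4)):
        ~(q5 -> ~q4): α-rule — add q5, ~~q4.
        × closes — contains both q5 and ~q5.
3 branches closed, 7 open.
An open branch gives a satisfying assignment: q2=1, q3=1, q5=0.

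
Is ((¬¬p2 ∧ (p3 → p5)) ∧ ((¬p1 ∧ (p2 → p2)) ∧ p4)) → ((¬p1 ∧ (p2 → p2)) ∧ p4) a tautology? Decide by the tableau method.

Assume the negation and expand:
Initial set: {F (((¬¬p2 ∧ (p3 → p5)) ∧ ((¬p1 ∧ (p2 → p2)) ∧ p4)) → ((¬p1 ∧ (p2 → p2)) ∧ p4))}.
F (((¬¬p2 ∧ (p3 → p5)) ∧ ((¬p1 ∧ (p2 → p2)) ∧ p4)) → ((¬p1 ∧ (p2 → p2)) ∧ p4)): α-rule — add T ((¬¬p2 ∧ (p3 → p5)) ∧ ((¬p1 ∧ (p2 → p2)) ∧ p4)), F ((¬p1 ∧ (p2 → p2)) ∧ p4).
T ((¬¬p2 ∧ (p3 → p5)) ∧ ((¬p1 ∧ (p2 → p2)) ∧ p4)): α-rule — add T (¬¬p2 ∧ (p3 → p5)), T ((¬p1 ∧ (p2 → p2)) ∧ p4).
T (¬¬p2 ∧ (p3 → p5)): α-rule — add T ¬¬p2, T (p3 → p5).
T ((¬p1 ∧ (p2 → p2)) ∧ p4): α-rule — add T (¬p1 ∧ (p2 → p2)), T p4.
T ¬¬p2: drop double negation, giving T p2.
T (¬p1 ∧ (p2 → p2)): α-rule — add T ¬p1, T (p2 → p2).
F ((¬p1 ∧ (p2 → p2)) ∧ p4): β-rule — branch into F (¬p1 ∧ (p2 → p2))  //  F p4.
  branch 1 (add F (¬p1 ∧ (p2 → p2))):
    T (p3 → p5): β-rule — branch into F p3  //  T p5.
      branch 1.1 (add F p3):
        T (p2 → p2): β-rule — branch into F p2  //  T p2.
          branch 1.1.1 (add F p2):
            × closes — contains both p2 and ¬p2.
          branch 1.1.2 (add T p2):
            F (¬p1 ∧ (p2 → p2)): β-rule — branch into F ¬p1  //  F (p2 → p2).
              branch 1.1.2.1 (add F ¬p1):
                × closes — contains both p1 and ¬p1.
              branch 1.1.2.2 (add F (p2 → p2)):
                F (p2 → p2): α-rule — add T p2, F p2.
                × closes — contains both p2 and ¬p2.
      branch 1.2 (add T p5):
        T (p2 → p2): β-rule — branch into F p2  //  T p2.
          branch 1.2.1 (add F p2):
            × closes — contains both p2 and ¬p2.
          branch 1.2.2 (add T p2):
            F (¬p1 ∧ (p2 → p2)): β-rule — branch into F ¬p1  //  F (p2 → p2).
              branch 1.2.2.1 (add F ¬p1):
                × closes — contains both p1 and ¬p1.
              branch 1.2.2.2 (add F (p2 → p2)):
                F (p2 → p2): α-rule — add T p2, F p2.
                × closes — contains both p2 and ¬p2.
  branch 2 (add F p4):
    × closes — contains both p4 and ¬p4.
All 7 branches close.
Every branch closed, so the negation is unsatisfiable and the formula is valid.

Valid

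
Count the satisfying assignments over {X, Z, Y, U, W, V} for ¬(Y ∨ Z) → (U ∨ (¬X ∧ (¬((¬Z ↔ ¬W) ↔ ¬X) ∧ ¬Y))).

Initial set: {(¬(Y ∨ Z) → (U ∨ (¬X ∧ (¬((¬Z ↔ ¬W) ↔ ¬X) ∧ ¬Y))))}.
(¬(Y ∨ Z) → (U ∨ (¬X ∧ (¬((¬Z ↔ ¬W) ↔ ¬X) ∧ ¬Y)))): β-rule — branch into ¬¬(Y ∨ Z)  //  (U ∨ (¬X ∧ (¬((¬Z ↔ ¬W) ↔ ¬X) ∧ ¬Y))).
  branch 1 (add ¬¬(Y ∨ Z)):
    ¬¬(Y ∨ Z): β-rule — branch into Y  //  Z.
      branch 1.1 (add Y):
        ○ open, literals {Y=1}.
      branch 1.2 (add Z):
        ○ open, literals {Z=1}.
  branch 2 (add (U ∨ (¬X ∧ (¬((¬Z ↔ ¬W) ↔ ¬X) ∧ ¬Y)))):
    (U ∨ (¬X ∧ (¬((¬Z ↔ ¬W) ↔ ¬X) ∧ ¬Y))): β-rule — branch into U  //  (¬X ∧ (¬((¬Z ↔ ¬W) ↔ ¬X) ∧ ¬Y)).
      branch 2.1 (add U):
        ○ open, literals {U=1}.
      branch 2.2 (add (¬X ∧ (¬((¬Z ↔ ¬W) ↔ ¬X) ∧ ¬Y))):
        (¬X ∧ (¬((¬Z ↔ ¬W) ↔ ¬X) ∧ ¬Y)): α-rule — add ¬X, (¬((¬Z ↔ ¬W) ↔ ¬X) ∧ ¬Y).
        (¬((¬Z ↔ ¬W) ↔ ¬X) ∧ ¬Y): α-rule — add ¬((¬Z ↔ ¬W) ↔ ¬X), ¬Y.
        ¬((¬Z ↔ ¬W) ↔ ¬X): β-rule — branch into (¬Z ↔ ¬W), ¬¬X  //  ¬(¬Z ↔ ¬W), ¬X.
          branch 2.2.1 (add (¬Z ↔ ¬W), ¬¬X):
            × closes — contains both X and ¬X.
          branch 2.2.2 (add ¬(¬Z ↔ ¬W), ¬X):
            ¬(¬Z ↔ ¬W): β-rule — branch into ¬Z, ¬¬W  //  ¬¬Z, ¬W.
              branch 2.2.2.1 (add ¬Z, ¬¬W):
                ○ open, literals {W=1, X=0, Y=0, Z=0}.
              branch 2.2.2.2 (add ¬¬Z, ¬W):
                ○ open, literals {W=0, X=0, Y=0, Z=1}.
1 branch closed, 5 open.
Each open branch fixes some atoms; the unmentioned ones are free. Counting distinct full assignments: branch {Y=1} (X, Z, U, W, V) contributes 32 new; branch {Z=1} (X, Y, U, W, V) contributes 16 new; branch {U=1} (X, Z, Y, W, V) contributes 8 new; branch {W=1, X=0, Y=0, Z=0} (U, V) contributes 2 new; branch {W=0, X=0, Y=0, Z=1} (U, V) contributes 0 new. Total: 58.

58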